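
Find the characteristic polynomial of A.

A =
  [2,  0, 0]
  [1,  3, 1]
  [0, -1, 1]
x^3 - 6*x^2 + 12*x - 8

Expanding det(x·I − A) (e.g. by cofactor expansion or by noting that A is similar to its Jordan form J, which has the same characteristic polynomial as A) gives
  χ_A(x) = x^3 - 6*x^2 + 12*x - 8
which factors as (x - 2)^3. The eigenvalues (with algebraic multiplicities) are λ = 2 with multiplicity 3.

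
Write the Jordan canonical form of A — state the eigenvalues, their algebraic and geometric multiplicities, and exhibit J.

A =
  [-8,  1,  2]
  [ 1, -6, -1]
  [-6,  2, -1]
J_3(-5)

The characteristic polynomial is
  det(x·I − A) = x^3 + 15*x^2 + 75*x + 125 = (x + 5)^3

Eigenvalues and multiplicities (the geometric multiplicity of λ is n − rank(A − λI), which equals the number of Jordan blocks for λ):
  λ = -5: algebraic multiplicity = 3, geometric multiplicity = 1

Determining the block sizes for each eigenvalue:
  λ = -5: one block (gm = 1), so the single block has size am = 3 → block sizes [3]

Assembling the blocks gives a Jordan form
J =
  [-5,  1,  0]
  [ 0, -5,  1]
  [ 0,  0, -5]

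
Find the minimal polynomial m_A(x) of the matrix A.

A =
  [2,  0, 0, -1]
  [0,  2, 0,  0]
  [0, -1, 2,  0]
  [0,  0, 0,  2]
x^2 - 4*x + 4

The characteristic polynomial is χ_A(x) = (x - 2)^4, so the eigenvalues are known. The minimal polynomial is
  m_A(x) = Π_λ (x − λ)^{k_λ}
where k_λ is the size of the *largest* Jordan block for λ (equivalently, the smallest k with (A − λI)^k v = 0 for every generalised eigenvector v of λ).

  λ = 2: largest Jordan block has size 2, contributing (x − 2)^2

So m_A(x) = (x - 2)^2 = x^2 - 4*x + 4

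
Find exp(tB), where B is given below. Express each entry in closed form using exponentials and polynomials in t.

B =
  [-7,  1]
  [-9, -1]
e^{tB} =
  [-3*t*exp(-4*t) + exp(-4*t), t*exp(-4*t)]
  [-9*t*exp(-4*t), 3*t*exp(-4*t) + exp(-4*t)]

Strategy: write B = P · J · P⁻¹ where J is a Jordan canonical form, so e^{tB} = P · e^{tJ} · P⁻¹, and e^{tJ} can be computed block-by-block.

B has Jordan form
J =
  [-4,  1]
  [ 0, -4]
(up to reordering of blocks).

Per-block formulas:
  For a 2×2 Jordan block J_2(-4): exp(t · J_2(-4)) = e^(-4t)·(I + t·N), where N is the 2×2 nilpotent shift.

After assembling e^{tJ} and conjugating by P, we get:

e^{tB} =
  [-3*t*exp(-4*t) + exp(-4*t), t*exp(-4*t)]
  [-9*t*exp(-4*t), 3*t*exp(-4*t) + exp(-4*t)]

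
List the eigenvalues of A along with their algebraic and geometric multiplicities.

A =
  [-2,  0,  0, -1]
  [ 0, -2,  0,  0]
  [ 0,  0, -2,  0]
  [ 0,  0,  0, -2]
λ = -2: alg = 4, geom = 3

Step 1 — factor the characteristic polynomial to read off the algebraic multiplicities:
  χ_A(x) = (x + 2)^4

Step 2 — compute geometric multiplicities via the rank-nullity identity g(λ) = n − rank(A − λI):
  rank(A − (-2)·I) = 1, so dim ker(A − (-2)·I) = n − 1 = 3

Summary:
  λ = -2: algebraic multiplicity = 4, geometric multiplicity = 3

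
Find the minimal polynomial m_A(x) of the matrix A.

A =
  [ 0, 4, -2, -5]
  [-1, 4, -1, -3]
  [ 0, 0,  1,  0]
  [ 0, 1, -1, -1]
x^3 - 3*x^2 + 3*x - 1

The characteristic polynomial is χ_A(x) = (x - 1)^4, so the eigenvalues are known. The minimal polynomial is
  m_A(x) = Π_λ (x − λ)^{k_λ}
where k_λ is the size of the *largest* Jordan block for λ (equivalently, the smallest k with (A − λI)^k v = 0 for every generalised eigenvector v of λ).

  λ = 1: largest Jordan block has size 3, contributing (x − 1)^3

So m_A(x) = (x - 1)^3 = x^3 - 3*x^2 + 3*x - 1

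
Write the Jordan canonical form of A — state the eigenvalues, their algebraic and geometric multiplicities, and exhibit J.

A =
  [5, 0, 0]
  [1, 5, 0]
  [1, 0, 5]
J_2(5) ⊕ J_1(5)

The characteristic polynomial is
  det(x·I − A) = x^3 - 15*x^2 + 75*x - 125 = (x - 5)^3

Eigenvalues and multiplicities (the geometric multiplicity of λ is n − rank(A − λI), which equals the number of Jordan blocks for λ):
  λ = 5: algebraic multiplicity = 3, geometric multiplicity = 2

Determining the block sizes for each eigenvalue:
  λ = 5: 2 blocks summing to 3 forces exactly one block of size 2 and the rest size 1 → block sizes [2, 1]

Assembling the blocks gives a Jordan form
J =
  [5, 1, 0]
  [0, 5, 0]
  [0, 0, 5]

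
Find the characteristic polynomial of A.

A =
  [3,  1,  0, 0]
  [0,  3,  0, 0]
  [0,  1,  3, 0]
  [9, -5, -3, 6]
x^4 - 15*x^3 + 81*x^2 - 189*x + 162

Expanding det(x·I − A) (e.g. by cofactor expansion or by noting that A is similar to its Jordan form J, which has the same characteristic polynomial as A) gives
  χ_A(x) = x^4 - 15*x^3 + 81*x^2 - 189*x + 162
which factors as (x - 6)*(x - 3)^3. The eigenvalues (with algebraic multiplicities) are λ = 3 with multiplicity 3, λ = 6 with multiplicity 1.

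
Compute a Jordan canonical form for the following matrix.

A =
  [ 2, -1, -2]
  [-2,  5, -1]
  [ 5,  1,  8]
J_3(5)

The characteristic polynomial is
  det(x·I − A) = x^3 - 15*x^2 + 75*x - 125 = (x - 5)^3

Eigenvalues and multiplicities (the geometric multiplicity of λ is n − rank(A − λI), which equals the number of Jordan blocks for λ):
  λ = 5: algebraic multiplicity = 3, geometric multiplicity = 1

Determining the block sizes for each eigenvalue:
  λ = 5: one block (gm = 1), so the single block has size am = 3 → block sizes [3]

Assembling the blocks gives a Jordan form
J =
  [5, 1, 0]
  [0, 5, 1]
  [0, 0, 5]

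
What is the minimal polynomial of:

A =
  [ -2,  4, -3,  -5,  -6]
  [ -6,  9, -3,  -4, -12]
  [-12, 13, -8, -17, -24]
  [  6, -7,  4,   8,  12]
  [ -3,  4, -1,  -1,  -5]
x^4 - x^3 - 3*x^2 + 5*x - 2

The characteristic polynomial is χ_A(x) = (x - 1)^4*(x + 2), so the eigenvalues are known. The minimal polynomial is
  m_A(x) = Π_λ (x − λ)^{k_λ}
where k_λ is the size of the *largest* Jordan block for λ (equivalently, the smallest k with (A − λI)^k v = 0 for every generalised eigenvector v of λ).

  λ = -2: largest Jordan block has size 1, contributing (x + 2)
  λ = 1: largest Jordan block has size 3, contributing (x − 1)^3

So m_A(x) = (x - 1)^3*(x + 2) = x^4 - x^3 - 3*x^2 + 5*x - 2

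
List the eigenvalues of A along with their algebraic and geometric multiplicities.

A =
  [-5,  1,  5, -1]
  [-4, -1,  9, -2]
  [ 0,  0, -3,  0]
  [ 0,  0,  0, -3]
λ = -3: alg = 4, geom = 2

Step 1 — factor the characteristic polynomial to read off the algebraic multiplicities:
  χ_A(x) = (x + 3)^4

Step 2 — compute geometric multiplicities via the rank-nullity identity g(λ) = n − rank(A − λI):
  rank(A − (-3)·I) = 2, so dim ker(A − (-3)·I) = n − 2 = 2

Summary:
  λ = -3: algebraic multiplicity = 4, geometric multiplicity = 2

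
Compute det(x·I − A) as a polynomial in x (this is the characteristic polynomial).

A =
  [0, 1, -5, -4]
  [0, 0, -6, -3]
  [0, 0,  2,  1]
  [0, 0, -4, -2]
x^4

Expanding det(x·I − A) (e.g. by cofactor expansion or by noting that A is similar to its Jordan form J, which has the same characteristic polynomial as A) gives
  χ_A(x) = x^4
which factors as x^4. The eigenvalues (with algebraic multiplicities) are λ = 0 with multiplicity 4.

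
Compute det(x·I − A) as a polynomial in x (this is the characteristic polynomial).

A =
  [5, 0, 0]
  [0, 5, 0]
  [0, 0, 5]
x^3 - 15*x^2 + 75*x - 125

Expanding det(x·I − A) (e.g. by cofactor expansion or by noting that A is similar to its Jordan form J, which has the same characteristic polynomial as A) gives
  χ_A(x) = x^3 - 15*x^2 + 75*x - 125
which factors as (x - 5)^3. The eigenvalues (with algebraic multiplicities) are λ = 5 with multiplicity 3.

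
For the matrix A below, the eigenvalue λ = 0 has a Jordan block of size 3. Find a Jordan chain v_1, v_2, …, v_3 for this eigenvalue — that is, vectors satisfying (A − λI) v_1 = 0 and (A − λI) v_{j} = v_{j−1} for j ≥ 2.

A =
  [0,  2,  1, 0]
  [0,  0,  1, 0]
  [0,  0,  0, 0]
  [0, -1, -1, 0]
A Jordan chain for λ = 0 of length 3:
v_1 = (2, 0, 0, -1)ᵀ
v_2 = (1, 1, 0, -1)ᵀ
v_3 = (0, 0, 1, 0)ᵀ

Let N = A − (0)·I. We want v_3 with N^3 v_3 = 0 but N^2 v_3 ≠ 0; then v_{j-1} := N · v_j for j = 3, …, 2.

Pick v_3 = (0, 0, 1, 0)ᵀ.
Then v_2 = N · v_3 = (1, 1, 0, -1)ᵀ.
Then v_1 = N · v_2 = (2, 0, 0, -1)ᵀ.

Sanity check: (A − (0)·I) v_1 = (0, 0, 0, 0)ᵀ = 0. ✓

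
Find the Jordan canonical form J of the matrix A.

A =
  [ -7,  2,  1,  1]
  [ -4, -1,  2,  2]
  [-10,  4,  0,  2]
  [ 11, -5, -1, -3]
J_1(-5) ⊕ J_2(-2) ⊕ J_1(-2)

The characteristic polynomial is
  det(x·I − A) = x^4 + 11*x^3 + 42*x^2 + 68*x + 40 = (x + 2)^3*(x + 5)

Eigenvalues and multiplicities (the geometric multiplicity of λ is n − rank(A − λI), which equals the number of Jordan blocks for λ):
  λ = -5: algebraic multiplicity = 1, geometric multiplicity = 1
  λ = -2: algebraic multiplicity = 3, geometric multiplicity = 2

Determining the block sizes for each eigenvalue:
  λ = -5: one block (gm = 1), so the single block has size am = 1 → block sizes [1]
  λ = -2: 2 blocks summing to 3 forces exactly one block of size 2 and the rest size 1 → block sizes [2, 1]

Assembling the blocks gives a Jordan form
J =
  [-5,  0,  0,  0]
  [ 0, -2,  1,  0]
  [ 0,  0, -2,  0]
  [ 0,  0,  0, -2]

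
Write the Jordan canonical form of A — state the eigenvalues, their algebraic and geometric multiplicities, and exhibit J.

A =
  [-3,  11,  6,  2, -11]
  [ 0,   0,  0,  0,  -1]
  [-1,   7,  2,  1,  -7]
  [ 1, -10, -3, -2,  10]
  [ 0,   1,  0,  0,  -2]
J_2(-1) ⊕ J_2(-1) ⊕ J_1(-1)

The characteristic polynomial is
  det(x·I − A) = x^5 + 5*x^4 + 10*x^3 + 10*x^2 + 5*x + 1 = (x + 1)^5

Eigenvalues and multiplicities (the geometric multiplicity of λ is n − rank(A − λI), which equals the number of Jordan blocks for λ):
  λ = -1: algebraic multiplicity = 5, geometric multiplicity = 3

Determining the block sizes for each eigenvalue:
  λ = -1: with am = 5 and gm = 3, the partition is not yet determined (e.g. several partitions of 5 into 3 parts exist). Let N = A − (-1)·I. Computing rank(N^1) = 2, rank(N^2) = 0; the number of blocks of size ≥ j is rank(N^{j−1}) − rank(N^j), giving [3, 2]. So we have 2 block(s) of size 2, 1 block(s) of size 1 → block sizes [2, 2, 1]

Assembling the blocks gives a Jordan form
J =
  [-1,  1,  0,  0,  0]
  [ 0, -1,  0,  0,  0]
  [ 0,  0, -1,  1,  0]
  [ 0,  0,  0, -1,  0]
  [ 0,  0,  0,  0, -1]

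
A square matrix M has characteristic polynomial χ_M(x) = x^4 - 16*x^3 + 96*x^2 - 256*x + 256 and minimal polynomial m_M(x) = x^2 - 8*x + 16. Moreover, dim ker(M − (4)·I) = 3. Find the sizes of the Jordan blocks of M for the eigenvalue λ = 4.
Block sizes for λ = 4: [2, 1, 1]

Step 1 — from the characteristic polynomial, algebraic multiplicity of λ = 4 is 4. From dim ker(M − (4)·I) = 3, there are exactly 3 Jordan blocks for λ = 4.
Step 2 — from the minimal polynomial, the factor (x − 4)^2 tells us the largest block for λ = 4 has size 2.
Step 3 — with total size 4, 3 blocks, and largest block 2, the block sizes (in nonincreasing order) are [2, 1, 1].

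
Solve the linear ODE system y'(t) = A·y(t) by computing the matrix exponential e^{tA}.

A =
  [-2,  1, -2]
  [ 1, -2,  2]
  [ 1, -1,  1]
e^{tA} =
  [-t*exp(-t) + exp(-t), t*exp(-t), -2*t*exp(-t)]
  [t*exp(-t), -t*exp(-t) + exp(-t), 2*t*exp(-t)]
  [t*exp(-t), -t*exp(-t), 2*t*exp(-t) + exp(-t)]

Strategy: write A = P · J · P⁻¹ where J is a Jordan canonical form, so e^{tA} = P · e^{tJ} · P⁻¹, and e^{tJ} can be computed block-by-block.

A has Jordan form
J =
  [-1,  1,  0]
  [ 0, -1,  0]
  [ 0,  0, -1]
(up to reordering of blocks).

Per-block formulas:
  For a 2×2 Jordan block J_2(-1): exp(t · J_2(-1)) = e^(-1t)·(I + t·N), where N is the 2×2 nilpotent shift.
  For a 1×1 block at λ = -1: exp(t · [-1]) = [e^(-1t)].

After assembling e^{tJ} and conjugating by P, we get:

e^{tA} =
  [-t*exp(-t) + exp(-t), t*exp(-t), -2*t*exp(-t)]
  [t*exp(-t), -t*exp(-t) + exp(-t), 2*t*exp(-t)]
  [t*exp(-t), -t*exp(-t), 2*t*exp(-t) + exp(-t)]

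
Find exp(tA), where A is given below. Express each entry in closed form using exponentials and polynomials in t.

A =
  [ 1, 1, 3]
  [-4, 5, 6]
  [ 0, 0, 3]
e^{tA} =
  [-2*t*exp(3*t) + exp(3*t), t*exp(3*t), 3*t*exp(3*t)]
  [-4*t*exp(3*t), 2*t*exp(3*t) + exp(3*t), 6*t*exp(3*t)]
  [0, 0, exp(3*t)]

Strategy: write A = P · J · P⁻¹ where J is a Jordan canonical form, so e^{tA} = P · e^{tJ} · P⁻¹, and e^{tJ} can be computed block-by-block.

A has Jordan form
J =
  [3, 1, 0]
  [0, 3, 0]
  [0, 0, 3]
(up to reordering of blocks).

Per-block formulas:
  For a 2×2 Jordan block J_2(3): exp(t · J_2(3)) = e^(3t)·(I + t·N), where N is the 2×2 nilpotent shift.
  For a 1×1 block at λ = 3: exp(t · [3]) = [e^(3t)].

After assembling e^{tJ} and conjugating by P, we get:

e^{tA} =
  [-2*t*exp(3*t) + exp(3*t), t*exp(3*t), 3*t*exp(3*t)]
  [-4*t*exp(3*t), 2*t*exp(3*t) + exp(3*t), 6*t*exp(3*t)]
  [0, 0, exp(3*t)]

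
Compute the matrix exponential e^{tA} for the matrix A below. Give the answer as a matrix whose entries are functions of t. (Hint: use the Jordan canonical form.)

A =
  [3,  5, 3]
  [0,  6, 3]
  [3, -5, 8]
e^{tA} =
  [15*t*exp(6*t) - 17*exp(6*t) + 18*exp(5*t), -25*t*exp(6*t) + 30*exp(6*t) - 30*exp(5*t), 15*t*exp(6*t) - 12*exp(6*t) + 12*exp(5*t)]
  [9*t*exp(6*t) - 9*exp(6*t) + 9*exp(5*t), -15*t*exp(6*t) + 16*exp(6*t) - 15*exp(5*t), 9*t*exp(6*t) - 6*exp(6*t) + 6*exp(5*t)]
  [3*exp(6*t) - 3*exp(5*t), -5*exp(6*t) + 5*exp(5*t), 3*exp(6*t) - 2*exp(5*t)]

Strategy: write A = P · J · P⁻¹ where J is a Jordan canonical form, so e^{tA} = P · e^{tJ} · P⁻¹, and e^{tJ} can be computed block-by-block.

A has Jordan form
J =
  [5, 0, 0]
  [0, 6, 1]
  [0, 0, 6]
(up to reordering of blocks).

Per-block formulas:
  For a 2×2 Jordan block J_2(6): exp(t · J_2(6)) = e^(6t)·(I + t·N), where N is the 2×2 nilpotent shift.
  For a 1×1 block at λ = 5: exp(t · [5]) = [e^(5t)].

After assembling e^{tJ} and conjugating by P, we get:

e^{tA} =
  [15*t*exp(6*t) - 17*exp(6*t) + 18*exp(5*t), -25*t*exp(6*t) + 30*exp(6*t) - 30*exp(5*t), 15*t*exp(6*t) - 12*exp(6*t) + 12*exp(5*t)]
  [9*t*exp(6*t) - 9*exp(6*t) + 9*exp(5*t), -15*t*exp(6*t) + 16*exp(6*t) - 15*exp(5*t), 9*t*exp(6*t) - 6*exp(6*t) + 6*exp(5*t)]
  [3*exp(6*t) - 3*exp(5*t), -5*exp(6*t) + 5*exp(5*t), 3*exp(6*t) - 2*exp(5*t)]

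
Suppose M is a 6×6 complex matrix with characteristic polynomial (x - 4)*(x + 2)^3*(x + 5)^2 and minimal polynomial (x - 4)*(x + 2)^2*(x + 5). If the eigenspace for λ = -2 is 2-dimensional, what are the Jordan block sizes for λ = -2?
Block sizes for λ = -2: [2, 1]

Step 1 — from the characteristic polynomial, algebraic multiplicity of λ = -2 is 3. From dim ker(M − (-2)·I) = 2, there are exactly 2 Jordan blocks for λ = -2.
Step 2 — from the minimal polynomial, the factor (x + 2)^2 tells us the largest block for λ = -2 has size 2.
Step 3 — with total size 3, 2 blocks, and largest block 2, the block sizes (in nonincreasing order) are [2, 1].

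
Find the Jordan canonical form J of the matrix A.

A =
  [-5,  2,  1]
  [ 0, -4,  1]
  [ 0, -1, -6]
J_3(-5)

The characteristic polynomial is
  det(x·I − A) = x^3 + 15*x^2 + 75*x + 125 = (x + 5)^3

Eigenvalues and multiplicities (the geometric multiplicity of λ is n − rank(A − λI), which equals the number of Jordan blocks for λ):
  λ = -5: algebraic multiplicity = 3, geometric multiplicity = 1

Determining the block sizes for each eigenvalue:
  λ = -5: one block (gm = 1), so the single block has size am = 3 → block sizes [3]

Assembling the blocks gives a Jordan form
J =
  [-5,  1,  0]
  [ 0, -5,  1]
  [ 0,  0, -5]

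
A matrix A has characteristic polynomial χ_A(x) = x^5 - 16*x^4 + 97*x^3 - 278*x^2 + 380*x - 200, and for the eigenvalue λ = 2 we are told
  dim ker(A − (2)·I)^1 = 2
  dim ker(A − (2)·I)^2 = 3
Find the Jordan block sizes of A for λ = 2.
Block sizes for λ = 2: [2, 1]

From the dimensions of kernels of powers, the number of Jordan blocks of size at least j is d_j − d_{j−1} where d_j = dim ker(N^j) (with d_0 = 0). Computing the differences gives [2, 1].
The number of blocks of size exactly k is (#blocks of size ≥ k) − (#blocks of size ≥ k + 1), so the partition is: 1 block(s) of size 1, 1 block(s) of size 2.
In nonincreasing order the block sizes are [2, 1].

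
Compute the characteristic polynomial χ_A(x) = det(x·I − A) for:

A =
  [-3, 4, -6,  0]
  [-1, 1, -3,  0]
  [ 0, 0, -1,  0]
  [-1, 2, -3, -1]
x^4 + 4*x^3 + 6*x^2 + 4*x + 1

Expanding det(x·I − A) (e.g. by cofactor expansion or by noting that A is similar to its Jordan form J, which has the same characteristic polynomial as A) gives
  χ_A(x) = x^4 + 4*x^3 + 6*x^2 + 4*x + 1
which factors as (x + 1)^4. The eigenvalues (with algebraic multiplicities) are λ = -1 with multiplicity 4.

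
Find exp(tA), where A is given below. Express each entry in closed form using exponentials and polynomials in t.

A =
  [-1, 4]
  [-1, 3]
e^{tA} =
  [-2*t*exp(t) + exp(t), 4*t*exp(t)]
  [-t*exp(t), 2*t*exp(t) + exp(t)]

Strategy: write A = P · J · P⁻¹ where J is a Jordan canonical form, so e^{tA} = P · e^{tJ} · P⁻¹, and e^{tJ} can be computed block-by-block.

A has Jordan form
J =
  [1, 1]
  [0, 1]
(up to reordering of blocks).

Per-block formulas:
  For a 2×2 Jordan block J_2(1): exp(t · J_2(1)) = e^(1t)·(I + t·N), where N is the 2×2 nilpotent shift.

After assembling e^{tJ} and conjugating by P, we get:

e^{tA} =
  [-2*t*exp(t) + exp(t), 4*t*exp(t)]
  [-t*exp(t), 2*t*exp(t) + exp(t)]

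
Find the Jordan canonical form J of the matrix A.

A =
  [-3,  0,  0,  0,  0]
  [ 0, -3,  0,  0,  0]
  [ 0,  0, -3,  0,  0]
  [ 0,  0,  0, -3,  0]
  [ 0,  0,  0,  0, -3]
J_1(-3) ⊕ J_1(-3) ⊕ J_1(-3) ⊕ J_1(-3) ⊕ J_1(-3)

The characteristic polynomial is
  det(x·I − A) = x^5 + 15*x^4 + 90*x^3 + 270*x^2 + 405*x + 243 = (x + 3)^5

Eigenvalues and multiplicities (the geometric multiplicity of λ is n − rank(A − λI), which equals the number of Jordan blocks for λ):
  λ = -3: algebraic multiplicity = 5, geometric multiplicity = 5

Determining the block sizes for each eigenvalue:
  λ = -3: gm = am = 5, so every block has size 1 → block sizes [1, 1, 1, 1, 1]

Assembling the blocks gives a Jordan form
J =
  [-3,  0,  0,  0,  0]
  [ 0, -3,  0,  0,  0]
  [ 0,  0, -3,  0,  0]
  [ 0,  0,  0, -3,  0]
  [ 0,  0,  0,  0, -3]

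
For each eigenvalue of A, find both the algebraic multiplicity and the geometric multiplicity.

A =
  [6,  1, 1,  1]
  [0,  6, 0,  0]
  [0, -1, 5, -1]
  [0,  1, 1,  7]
λ = 6: alg = 4, geom = 3

Step 1 — factor the characteristic polynomial to read off the algebraic multiplicities:
  χ_A(x) = (x - 6)^4

Step 2 — compute geometric multiplicities via the rank-nullity identity g(λ) = n − rank(A − λI):
  rank(A − (6)·I) = 1, so dim ker(A − (6)·I) = n − 1 = 3

Summary:
  λ = 6: algebraic multiplicity = 4, geometric multiplicity = 3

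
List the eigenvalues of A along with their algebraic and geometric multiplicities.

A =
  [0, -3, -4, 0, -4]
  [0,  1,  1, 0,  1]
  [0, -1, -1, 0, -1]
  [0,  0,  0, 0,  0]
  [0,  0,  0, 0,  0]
λ = 0: alg = 5, geom = 3

Step 1 — factor the characteristic polynomial to read off the algebraic multiplicities:
  χ_A(x) = x^5

Step 2 — compute geometric multiplicities via the rank-nullity identity g(λ) = n − rank(A − λI):
  rank(A − (0)·I) = 2, so dim ker(A − (0)·I) = n − 2 = 3

Summary:
  λ = 0: algebraic multiplicity = 5, geometric multiplicity = 3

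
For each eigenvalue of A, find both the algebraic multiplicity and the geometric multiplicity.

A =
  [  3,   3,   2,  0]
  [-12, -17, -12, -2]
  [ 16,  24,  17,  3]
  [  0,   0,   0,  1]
λ = 1: alg = 4, geom = 2

Step 1 — factor the characteristic polynomial to read off the algebraic multiplicities:
  χ_A(x) = (x - 1)^4

Step 2 — compute geometric multiplicities via the rank-nullity identity g(λ) = n − rank(A − λI):
  rank(A − (1)·I) = 2, so dim ker(A − (1)·I) = n − 2 = 2

Summary:
  λ = 1: algebraic multiplicity = 4, geometric multiplicity = 2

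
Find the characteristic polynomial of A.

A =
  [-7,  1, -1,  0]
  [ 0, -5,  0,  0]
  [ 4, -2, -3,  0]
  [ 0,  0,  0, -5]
x^4 + 20*x^3 + 150*x^2 + 500*x + 625

Expanding det(x·I − A) (e.g. by cofactor expansion or by noting that A is similar to its Jordan form J, which has the same characteristic polynomial as A) gives
  χ_A(x) = x^4 + 20*x^3 + 150*x^2 + 500*x + 625
which factors as (x + 5)^4. The eigenvalues (with algebraic multiplicities) are λ = -5 with multiplicity 4.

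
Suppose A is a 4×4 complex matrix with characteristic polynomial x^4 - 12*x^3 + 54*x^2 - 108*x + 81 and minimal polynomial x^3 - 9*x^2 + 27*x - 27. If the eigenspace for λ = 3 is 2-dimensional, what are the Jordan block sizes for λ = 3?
Block sizes for λ = 3: [3, 1]

Step 1 — from the characteristic polynomial, algebraic multiplicity of λ = 3 is 4. From dim ker(A − (3)·I) = 2, there are exactly 2 Jordan blocks for λ = 3.
Step 2 — from the minimal polynomial, the factor (x − 3)^3 tells us the largest block for λ = 3 has size 3.
Step 3 — with total size 4, 2 blocks, and largest block 3, the block sizes (in nonincreasing order) are [3, 1].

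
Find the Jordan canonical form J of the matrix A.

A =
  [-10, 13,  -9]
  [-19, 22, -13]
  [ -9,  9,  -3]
J_3(3)

The characteristic polynomial is
  det(x·I − A) = x^3 - 9*x^2 + 27*x - 27 = (x - 3)^3

Eigenvalues and multiplicities (the geometric multiplicity of λ is n − rank(A − λI), which equals the number of Jordan blocks for λ):
  λ = 3: algebraic multiplicity = 3, geometric multiplicity = 1

Determining the block sizes for each eigenvalue:
  λ = 3: one block (gm = 1), so the single block has size am = 3 → block sizes [3]

Assembling the blocks gives a Jordan form
J =
  [3, 1, 0]
  [0, 3, 1]
  [0, 0, 3]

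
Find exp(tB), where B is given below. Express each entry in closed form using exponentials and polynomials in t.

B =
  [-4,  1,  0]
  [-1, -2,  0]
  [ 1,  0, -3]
e^{tB} =
  [-t*exp(-3*t) + exp(-3*t), t*exp(-3*t), 0]
  [-t*exp(-3*t), t*exp(-3*t) + exp(-3*t), 0]
  [-t^2*exp(-3*t)/2 + t*exp(-3*t), t^2*exp(-3*t)/2, exp(-3*t)]

Strategy: write B = P · J · P⁻¹ where J is a Jordan canonical form, so e^{tB} = P · e^{tJ} · P⁻¹, and e^{tJ} can be computed block-by-block.

B has Jordan form
J =
  [-3,  1,  0]
  [ 0, -3,  1]
  [ 0,  0, -3]
(up to reordering of blocks).

Per-block formulas:
  For a 3×3 Jordan block J_3(-3): exp(t · J_3(-3)) = e^(-3t)·(I + t·N + (t^2/2)·N^2), where N is the 3×3 nilpotent shift.

After assembling e^{tJ} and conjugating by P, we get:

e^{tB} =
  [-t*exp(-3*t) + exp(-3*t), t*exp(-3*t), 0]
  [-t*exp(-3*t), t*exp(-3*t) + exp(-3*t), 0]
  [-t^2*exp(-3*t)/2 + t*exp(-3*t), t^2*exp(-3*t)/2, exp(-3*t)]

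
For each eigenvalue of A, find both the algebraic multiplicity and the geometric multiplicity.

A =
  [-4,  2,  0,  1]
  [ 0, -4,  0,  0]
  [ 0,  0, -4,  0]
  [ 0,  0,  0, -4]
λ = -4: alg = 4, geom = 3

Step 1 — factor the characteristic polynomial to read off the algebraic multiplicities:
  χ_A(x) = (x + 4)^4

Step 2 — compute geometric multiplicities via the rank-nullity identity g(λ) = n − rank(A − λI):
  rank(A − (-4)·I) = 1, so dim ker(A − (-4)·I) = n − 1 = 3

Summary:
  λ = -4: algebraic multiplicity = 4, geometric multiplicity = 3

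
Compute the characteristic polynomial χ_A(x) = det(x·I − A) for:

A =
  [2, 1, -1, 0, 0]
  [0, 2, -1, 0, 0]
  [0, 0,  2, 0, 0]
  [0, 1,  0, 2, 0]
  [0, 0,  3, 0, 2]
x^5 - 10*x^4 + 40*x^3 - 80*x^2 + 80*x - 32

Expanding det(x·I − A) (e.g. by cofactor expansion or by noting that A is similar to its Jordan form J, which has the same characteristic polynomial as A) gives
  χ_A(x) = x^5 - 10*x^4 + 40*x^3 - 80*x^2 + 80*x - 32
which factors as (x - 2)^5. The eigenvalues (with algebraic multiplicities) are λ = 2 with multiplicity 5.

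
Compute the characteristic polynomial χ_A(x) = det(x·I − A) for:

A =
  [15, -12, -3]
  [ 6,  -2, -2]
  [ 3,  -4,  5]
x^3 - 18*x^2 + 108*x - 216

Expanding det(x·I − A) (e.g. by cofactor expansion or by noting that A is similar to its Jordan form J, which has the same characteristic polynomial as A) gives
  χ_A(x) = x^3 - 18*x^2 + 108*x - 216
which factors as (x - 6)^3. The eigenvalues (with algebraic multiplicities) are λ = 6 with multiplicity 3.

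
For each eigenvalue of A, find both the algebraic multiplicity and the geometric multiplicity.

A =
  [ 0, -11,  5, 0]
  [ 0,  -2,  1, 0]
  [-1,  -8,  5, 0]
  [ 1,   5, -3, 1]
λ = 1: alg = 4, geom = 2

Step 1 — factor the characteristic polynomial to read off the algebraic multiplicities:
  χ_A(x) = (x - 1)^4

Step 2 — compute geometric multiplicities via the rank-nullity identity g(λ) = n − rank(A − λI):
  rank(A − (1)·I) = 2, so dim ker(A − (1)·I) = n − 2 = 2

Summary:
  λ = 1: algebraic multiplicity = 4, geometric multiplicity = 2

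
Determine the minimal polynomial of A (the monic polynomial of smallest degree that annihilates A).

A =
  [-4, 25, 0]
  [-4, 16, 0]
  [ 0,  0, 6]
x^2 - 12*x + 36

The characteristic polynomial is χ_A(x) = (x - 6)^3, so the eigenvalues are known. The minimal polynomial is
  m_A(x) = Π_λ (x − λ)^{k_λ}
where k_λ is the size of the *largest* Jordan block for λ (equivalently, the smallest k with (A − λI)^k v = 0 for every generalised eigenvector v of λ).

  λ = 6: largest Jordan block has size 2, contributing (x − 6)^2

So m_A(x) = (x - 6)^2 = x^2 - 12*x + 36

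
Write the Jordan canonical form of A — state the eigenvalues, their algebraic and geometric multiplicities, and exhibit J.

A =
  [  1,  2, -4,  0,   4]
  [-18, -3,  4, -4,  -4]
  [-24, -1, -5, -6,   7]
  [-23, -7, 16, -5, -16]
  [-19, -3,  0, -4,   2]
J_2(-3) ⊕ J_2(-3) ⊕ J_1(2)

The characteristic polynomial is
  det(x·I − A) = x^5 + 10*x^4 + 30*x^3 - 135*x - 162 = (x - 2)*(x + 3)^4

Eigenvalues and multiplicities (the geometric multiplicity of λ is n − rank(A − λI), which equals the number of Jordan blocks for λ):
  λ = -3: algebraic multiplicity = 4, geometric multiplicity = 2
  λ = 2: algebraic multiplicity = 1, geometric multiplicity = 1

Determining the block sizes for each eigenvalue:
  λ = -3: with am = 4 and gm = 2, the partition is not yet determined (e.g. several partitions of 4 into 2 parts exist). Let N = A − (-3)·I. Computing rank(N^1) = 3, rank(N^2) = 1; the number of blocks of size ≥ j is rank(N^{j−1}) − rank(N^j), giving [2, 2]. So we have 2 block(s) of size 2 → block sizes [2, 2]
  λ = 2: one block (gm = 1), so the single block has size am = 1 → block sizes [1]

Assembling the blocks gives a Jordan form
J =
  [-3,  1,  0,  0, 0]
  [ 0, -3,  0,  0, 0]
  [ 0,  0, -3,  1, 0]
  [ 0,  0,  0, -3, 0]
  [ 0,  0,  0,  0, 2]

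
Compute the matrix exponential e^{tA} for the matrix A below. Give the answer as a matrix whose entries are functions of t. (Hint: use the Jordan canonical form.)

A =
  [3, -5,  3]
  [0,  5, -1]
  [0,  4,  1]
e^{tA} =
  [exp(3*t), t^2*exp(3*t) - 5*t*exp(3*t), -t^2*exp(3*t)/2 + 3*t*exp(3*t)]
  [0, 2*t*exp(3*t) + exp(3*t), -t*exp(3*t)]
  [0, 4*t*exp(3*t), -2*t*exp(3*t) + exp(3*t)]

Strategy: write A = P · J · P⁻¹ where J is a Jordan canonical form, so e^{tA} = P · e^{tJ} · P⁻¹, and e^{tJ} can be computed block-by-block.

A has Jordan form
J =
  [3, 1, 0]
  [0, 3, 1]
  [0, 0, 3]
(up to reordering of blocks).

Per-block formulas:
  For a 3×3 Jordan block J_3(3): exp(t · J_3(3)) = e^(3t)·(I + t·N + (t^2/2)·N^2), where N is the 3×3 nilpotent shift.

After assembling e^{tJ} and conjugating by P, we get:

e^{tA} =
  [exp(3*t), t^2*exp(3*t) - 5*t*exp(3*t), -t^2*exp(3*t)/2 + 3*t*exp(3*t)]
  [0, 2*t*exp(3*t) + exp(3*t), -t*exp(3*t)]
  [0, 4*t*exp(3*t), -2*t*exp(3*t) + exp(3*t)]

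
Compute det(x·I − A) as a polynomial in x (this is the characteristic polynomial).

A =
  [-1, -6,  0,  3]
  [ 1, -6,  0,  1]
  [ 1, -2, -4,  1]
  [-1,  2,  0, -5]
x^4 + 16*x^3 + 96*x^2 + 256*x + 256

Expanding det(x·I − A) (e.g. by cofactor expansion or by noting that A is similar to its Jordan form J, which has the same characteristic polynomial as A) gives
  χ_A(x) = x^4 + 16*x^3 + 96*x^2 + 256*x + 256
which factors as (x + 4)^4. The eigenvalues (with algebraic multiplicities) are λ = -4 with multiplicity 4.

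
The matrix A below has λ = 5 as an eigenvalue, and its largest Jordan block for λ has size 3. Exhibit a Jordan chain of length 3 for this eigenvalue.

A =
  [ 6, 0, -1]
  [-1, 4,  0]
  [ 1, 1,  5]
A Jordan chain for λ = 5 of length 3:
v_1 = (-1, 1, -1)ᵀ
v_2 = (0, -1, 1)ᵀ
v_3 = (0, 1, 0)ᵀ

Let N = A − (5)·I. We want v_3 with N^3 v_3 = 0 but N^2 v_3 ≠ 0; then v_{j-1} := N · v_j for j = 3, …, 2.

Pick v_3 = (0, 1, 0)ᵀ.
Then v_2 = N · v_3 = (0, -1, 1)ᵀ.
Then v_1 = N · v_2 = (-1, 1, -1)ᵀ.

Sanity check: (A − (5)·I) v_1 = (0, 0, 0)ᵀ = 0. ✓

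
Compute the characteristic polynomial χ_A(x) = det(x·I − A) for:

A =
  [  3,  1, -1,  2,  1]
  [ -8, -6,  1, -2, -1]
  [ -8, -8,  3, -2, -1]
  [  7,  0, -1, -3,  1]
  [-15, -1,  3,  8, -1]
x^5 + 4*x^4 - 23*x^3 - 38*x^2 + 220*x - 200

Expanding det(x·I − A) (e.g. by cofactor expansion or by noting that A is similar to its Jordan form J, which has the same characteristic polynomial as A) gives
  χ_A(x) = x^5 + 4*x^4 - 23*x^3 - 38*x^2 + 220*x - 200
which factors as (x - 2)^3*(x + 5)^2. The eigenvalues (with algebraic multiplicities) are λ = -5 with multiplicity 2, λ = 2 with multiplicity 3.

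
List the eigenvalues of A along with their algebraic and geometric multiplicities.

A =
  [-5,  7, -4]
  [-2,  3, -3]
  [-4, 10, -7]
λ = -3: alg = 3, geom = 1

Step 1 — factor the characteristic polynomial to read off the algebraic multiplicities:
  χ_A(x) = (x + 3)^3

Step 2 — compute geometric multiplicities via the rank-nullity identity g(λ) = n − rank(A − λI):
  rank(A − (-3)·I) = 2, so dim ker(A − (-3)·I) = n − 2 = 1

Summary:
  λ = -3: algebraic multiplicity = 3, geometric multiplicity = 1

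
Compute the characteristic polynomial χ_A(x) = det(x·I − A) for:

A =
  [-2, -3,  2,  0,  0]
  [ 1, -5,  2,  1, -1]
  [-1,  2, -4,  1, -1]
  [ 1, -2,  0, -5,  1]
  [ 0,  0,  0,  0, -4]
x^5 + 20*x^4 + 160*x^3 + 640*x^2 + 1280*x + 1024

Expanding det(x·I − A) (e.g. by cofactor expansion or by noting that A is similar to its Jordan form J, which has the same characteristic polynomial as A) gives
  χ_A(x) = x^5 + 20*x^4 + 160*x^3 + 640*x^2 + 1280*x + 1024
which factors as (x + 4)^5. The eigenvalues (with algebraic multiplicities) are λ = -4 with multiplicity 5.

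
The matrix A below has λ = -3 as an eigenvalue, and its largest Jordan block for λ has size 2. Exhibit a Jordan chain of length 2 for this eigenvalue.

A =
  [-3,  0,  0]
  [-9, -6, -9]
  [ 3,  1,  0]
A Jordan chain for λ = -3 of length 2:
v_1 = (0, -9, 3)ᵀ
v_2 = (1, 0, 0)ᵀ

Let N = A − (-3)·I. We want v_2 with N^2 v_2 = 0 but N^1 v_2 ≠ 0; then v_{j-1} := N · v_j for j = 2, …, 2.

Pick v_2 = (1, 0, 0)ᵀ.
Then v_1 = N · v_2 = (0, -9, 3)ᵀ.

Sanity check: (A − (-3)·I) v_1 = (0, 0, 0)ᵀ = 0. ✓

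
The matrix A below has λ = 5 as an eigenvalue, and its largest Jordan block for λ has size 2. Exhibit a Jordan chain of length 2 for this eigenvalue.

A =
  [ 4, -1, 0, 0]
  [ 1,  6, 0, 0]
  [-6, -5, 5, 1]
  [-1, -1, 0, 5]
A Jordan chain for λ = 5 of length 2:
v_1 = (-1, 1, -6, -1)ᵀ
v_2 = (1, 0, 0, 0)ᵀ

Let N = A − (5)·I. We want v_2 with N^2 v_2 = 0 but N^1 v_2 ≠ 0; then v_{j-1} := N · v_j for j = 2, …, 2.

Pick v_2 = (1, 0, 0, 0)ᵀ.
Then v_1 = N · v_2 = (-1, 1, -6, -1)ᵀ.

Sanity check: (A − (5)·I) v_1 = (0, 0, 0, 0)ᵀ = 0. ✓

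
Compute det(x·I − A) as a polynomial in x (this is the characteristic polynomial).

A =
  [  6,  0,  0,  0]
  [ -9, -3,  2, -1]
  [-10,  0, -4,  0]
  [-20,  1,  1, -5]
x^4 + 6*x^3 - 24*x^2 - 224*x - 384

Expanding det(x·I − A) (e.g. by cofactor expansion or by noting that A is similar to its Jordan form J, which has the same characteristic polynomial as A) gives
  χ_A(x) = x^4 + 6*x^3 - 24*x^2 - 224*x - 384
which factors as (x - 6)*(x + 4)^3. The eigenvalues (with algebraic multiplicities) are λ = -4 with multiplicity 3, λ = 6 with multiplicity 1.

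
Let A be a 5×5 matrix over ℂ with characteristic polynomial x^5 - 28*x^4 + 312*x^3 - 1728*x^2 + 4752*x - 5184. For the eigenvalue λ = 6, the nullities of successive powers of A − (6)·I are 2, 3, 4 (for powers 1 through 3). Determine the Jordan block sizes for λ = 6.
Block sizes for λ = 6: [3, 1]

From the dimensions of kernels of powers, the number of Jordan blocks of size at least j is d_j − d_{j−1} where d_j = dim ker(N^j) (with d_0 = 0). Computing the differences gives [2, 1, 1].
The number of blocks of size exactly k is (#blocks of size ≥ k) − (#blocks of size ≥ k + 1), so the partition is: 1 block(s) of size 1, 1 block(s) of size 3.
In nonincreasing order the block sizes are [3, 1].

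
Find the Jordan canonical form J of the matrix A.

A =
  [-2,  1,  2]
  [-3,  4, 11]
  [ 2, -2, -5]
J_3(-1)

The characteristic polynomial is
  det(x·I − A) = x^3 + 3*x^2 + 3*x + 1 = (x + 1)^3

Eigenvalues and multiplicities (the geometric multiplicity of λ is n − rank(A − λI), which equals the number of Jordan blocks for λ):
  λ = -1: algebraic multiplicity = 3, geometric multiplicity = 1

Determining the block sizes for each eigenvalue:
  λ = -1: one block (gm = 1), so the single block has size am = 3 → block sizes [3]

Assembling the blocks gives a Jordan form
J =
  [-1,  1,  0]
  [ 0, -1,  1]
  [ 0,  0, -1]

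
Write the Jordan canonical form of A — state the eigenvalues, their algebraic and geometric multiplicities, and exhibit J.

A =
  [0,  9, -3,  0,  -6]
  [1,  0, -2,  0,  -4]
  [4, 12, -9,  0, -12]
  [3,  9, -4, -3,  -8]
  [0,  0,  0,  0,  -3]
J_3(-3) ⊕ J_1(-3) ⊕ J_1(-3)

The characteristic polynomial is
  det(x·I − A) = x^5 + 15*x^4 + 90*x^3 + 270*x^2 + 405*x + 243 = (x + 3)^5

Eigenvalues and multiplicities (the geometric multiplicity of λ is n − rank(A − λI), which equals the number of Jordan blocks for λ):
  λ = -3: algebraic multiplicity = 5, geometric multiplicity = 3

Determining the block sizes for each eigenvalue:
  λ = -3: with am = 5 and gm = 3, the partition is not yet determined (e.g. several partitions of 5 into 3 parts exist). Let N = A − (-3)·I. Computing rank(N^1) = 2, rank(N^2) = 1, rank(N^3) = 0; the number of blocks of size ≥ j is rank(N^{j−1}) − rank(N^j), giving [3, 1, 1]. So we have 1 block(s) of size 3, 2 block(s) of size 1 → block sizes [3, 1, 1]

Assembling the blocks gives a Jordan form
J =
  [-3,  1,  0,  0,  0]
  [ 0, -3,  1,  0,  0]
  [ 0,  0, -3,  0,  0]
  [ 0,  0,  0, -3,  0]
  [ 0,  0,  0,  0, -3]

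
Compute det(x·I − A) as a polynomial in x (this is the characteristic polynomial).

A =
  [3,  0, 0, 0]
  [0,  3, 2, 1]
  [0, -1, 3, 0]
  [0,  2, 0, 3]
x^4 - 12*x^3 + 54*x^2 - 108*x + 81

Expanding det(x·I − A) (e.g. by cofactor expansion or by noting that A is similar to its Jordan form J, which has the same characteristic polynomial as A) gives
  χ_A(x) = x^4 - 12*x^3 + 54*x^2 - 108*x + 81
which factors as (x - 3)^4. The eigenvalues (with algebraic multiplicities) are λ = 3 with multiplicity 4.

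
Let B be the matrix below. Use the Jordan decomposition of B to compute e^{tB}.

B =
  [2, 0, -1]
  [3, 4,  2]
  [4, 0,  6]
e^{tB} =
  [-2*t*exp(4*t) + exp(4*t), 0, -t*exp(4*t)]
  [t^2*exp(4*t) + 3*t*exp(4*t), exp(4*t), t^2*exp(4*t)/2 + 2*t*exp(4*t)]
  [4*t*exp(4*t), 0, 2*t*exp(4*t) + exp(4*t)]

Strategy: write B = P · J · P⁻¹ where J is a Jordan canonical form, so e^{tB} = P · e^{tJ} · P⁻¹, and e^{tJ} can be computed block-by-block.

B has Jordan form
J =
  [4, 1, 0]
  [0, 4, 1]
  [0, 0, 4]
(up to reordering of blocks).

Per-block formulas:
  For a 3×3 Jordan block J_3(4): exp(t · J_3(4)) = e^(4t)·(I + t·N + (t^2/2)·N^2), where N is the 3×3 nilpotent shift.

After assembling e^{tJ} and conjugating by P, we get:

e^{tB} =
  [-2*t*exp(4*t) + exp(4*t), 0, -t*exp(4*t)]
  [t^2*exp(4*t) + 3*t*exp(4*t), exp(4*t), t^2*exp(4*t)/2 + 2*t*exp(4*t)]
  [4*t*exp(4*t), 0, 2*t*exp(4*t) + exp(4*t)]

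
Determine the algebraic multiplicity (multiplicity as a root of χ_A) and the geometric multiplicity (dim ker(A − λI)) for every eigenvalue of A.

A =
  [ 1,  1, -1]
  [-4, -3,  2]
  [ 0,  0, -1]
λ = -1: alg = 3, geom = 2

Step 1 — factor the characteristic polynomial to read off the algebraic multiplicities:
  χ_A(x) = (x + 1)^3

Step 2 — compute geometric multiplicities via the rank-nullity identity g(λ) = n − rank(A − λI):
  rank(A − (-1)·I) = 1, so dim ker(A − (-1)·I) = n − 1 = 2

Summary:
  λ = -1: algebraic multiplicity = 3, geometric multiplicity = 2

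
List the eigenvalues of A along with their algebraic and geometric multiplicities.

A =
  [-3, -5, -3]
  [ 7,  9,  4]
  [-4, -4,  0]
λ = 2: alg = 3, geom = 1

Step 1 — factor the characteristic polynomial to read off the algebraic multiplicities:
  χ_A(x) = (x - 2)^3

Step 2 — compute geometric multiplicities via the rank-nullity identity g(λ) = n − rank(A − λI):
  rank(A − (2)·I) = 2, so dim ker(A − (2)·I) = n − 2 = 1

Summary:
  λ = 2: algebraic multiplicity = 3, geometric multiplicity = 1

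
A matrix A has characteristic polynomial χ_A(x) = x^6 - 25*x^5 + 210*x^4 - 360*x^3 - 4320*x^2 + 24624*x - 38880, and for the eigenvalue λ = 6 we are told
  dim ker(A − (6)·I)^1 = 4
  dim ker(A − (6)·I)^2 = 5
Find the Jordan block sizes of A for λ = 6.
Block sizes for λ = 6: [2, 1, 1, 1]

From the dimensions of kernels of powers, the number of Jordan blocks of size at least j is d_j − d_{j−1} where d_j = dim ker(N^j) (with d_0 = 0). Computing the differences gives [4, 1].
The number of blocks of size exactly k is (#blocks of size ≥ k) − (#blocks of size ≥ k + 1), so the partition is: 3 block(s) of size 1, 1 block(s) of size 2.
In nonincreasing order the block sizes are [2, 1, 1, 1].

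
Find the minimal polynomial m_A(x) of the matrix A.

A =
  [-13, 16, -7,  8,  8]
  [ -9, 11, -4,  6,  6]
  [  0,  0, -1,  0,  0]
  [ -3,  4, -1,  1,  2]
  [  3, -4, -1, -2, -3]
x^3 + 3*x^2 + 3*x + 1

The characteristic polynomial is χ_A(x) = (x + 1)^5, so the eigenvalues are known. The minimal polynomial is
  m_A(x) = Π_λ (x − λ)^{k_λ}
where k_λ is the size of the *largest* Jordan block for λ (equivalently, the smallest k with (A − λI)^k v = 0 for every generalised eigenvector v of λ).

  λ = -1: largest Jordan block has size 3, contributing (x + 1)^3

So m_A(x) = (x + 1)^3 = x^3 + 3*x^2 + 3*x + 1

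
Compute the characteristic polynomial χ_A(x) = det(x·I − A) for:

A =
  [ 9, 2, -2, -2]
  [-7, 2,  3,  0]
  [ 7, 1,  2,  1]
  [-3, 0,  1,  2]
x^4 - 15*x^3 + 84*x^2 - 208*x + 192

Expanding det(x·I − A) (e.g. by cofactor expansion or by noting that A is similar to its Jordan form J, which has the same characteristic polynomial as A) gives
  χ_A(x) = x^4 - 15*x^3 + 84*x^2 - 208*x + 192
which factors as (x - 4)^3*(x - 3). The eigenvalues (with algebraic multiplicities) are λ = 3 with multiplicity 1, λ = 4 with multiplicity 3.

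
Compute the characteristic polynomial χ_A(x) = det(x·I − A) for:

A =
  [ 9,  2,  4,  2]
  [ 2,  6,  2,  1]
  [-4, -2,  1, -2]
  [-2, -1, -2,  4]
x^4 - 20*x^3 + 150*x^2 - 500*x + 625

Expanding det(x·I − A) (e.g. by cofactor expansion or by noting that A is similar to its Jordan form J, which has the same characteristic polynomial as A) gives
  χ_A(x) = x^4 - 20*x^3 + 150*x^2 - 500*x + 625
which factors as (x - 5)^4. The eigenvalues (with algebraic multiplicities) are λ = 5 with multiplicity 4.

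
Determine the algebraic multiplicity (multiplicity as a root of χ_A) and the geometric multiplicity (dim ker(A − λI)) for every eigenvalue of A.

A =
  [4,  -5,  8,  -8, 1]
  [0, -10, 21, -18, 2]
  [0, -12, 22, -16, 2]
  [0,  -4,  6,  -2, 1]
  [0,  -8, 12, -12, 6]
λ = 4: alg = 5, geom = 2

Step 1 — factor the characteristic polynomial to read off the algebraic multiplicities:
  χ_A(x) = (x - 4)^5

Step 2 — compute geometric multiplicities via the rank-nullity identity g(λ) = n − rank(A − λI):
  rank(A − (4)·I) = 3, so dim ker(A − (4)·I) = n − 3 = 2

Summary:
  λ = 4: algebraic multiplicity = 5, geometric multiplicity = 2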